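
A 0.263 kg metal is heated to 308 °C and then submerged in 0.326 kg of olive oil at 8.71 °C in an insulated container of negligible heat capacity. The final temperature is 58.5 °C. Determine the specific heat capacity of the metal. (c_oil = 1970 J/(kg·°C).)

Heat gained plus heat lost sum to zero:
0.263×c×(58.5 − 308) + 0.326×1970×(58.5 − 8.71) = 0
-65.62 c = -31976
c = -31976/-65.62 ≈ 487.3 J/(kg·°C)

c ≈ 487 J/(kg·°C)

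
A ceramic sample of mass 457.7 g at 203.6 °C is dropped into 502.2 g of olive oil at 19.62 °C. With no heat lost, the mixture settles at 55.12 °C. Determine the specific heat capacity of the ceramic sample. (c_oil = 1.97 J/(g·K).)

c ≈ 0.517 J/(g·K)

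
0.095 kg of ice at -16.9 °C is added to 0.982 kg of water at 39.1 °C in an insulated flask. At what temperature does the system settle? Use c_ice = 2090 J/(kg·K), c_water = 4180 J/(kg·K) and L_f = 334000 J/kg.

T_f ≈ 27.9 °C

Energy conservation, ΣQ = 0:
ice -16.9→0 °C: 0.095·2090·16.9 = 3355.5
  melt ice: 0.095·334000 = 31730
  warm the meltwater: 397.1 T
  water: 4104.8(T − 39.1)
4501.9 T = 160496 − 35085 = 125411
T ≈ 27.86 °C — above 0 °C, consistent with complete melting.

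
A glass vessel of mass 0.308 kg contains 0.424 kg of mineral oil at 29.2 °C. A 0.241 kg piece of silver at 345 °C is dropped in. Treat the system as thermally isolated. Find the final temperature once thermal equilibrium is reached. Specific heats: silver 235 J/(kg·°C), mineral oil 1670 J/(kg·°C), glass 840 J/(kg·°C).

Taking heat into each body as positive, Σ m c ΔT = 0:
0.241·235·(T − 345) + 0.424·1670·(T − 29.2) + 0.308·840·(T − 29.2) = 0
56.63(T − 345) + 708.08(T − 29.2) + 258.72(T − 29.2) = 0
(56.63 + 708.08 + 258.72) T = 56.63·345 + 708.08·29.2 + 258.72·29.2
T = 47770/1023.4 ≈ 46.68 °C

T_f ≈ 46.7 °C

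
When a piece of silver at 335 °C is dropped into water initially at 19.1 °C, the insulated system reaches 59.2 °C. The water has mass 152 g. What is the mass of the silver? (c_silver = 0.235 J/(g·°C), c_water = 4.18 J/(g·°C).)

Let T be the final temperature. ΣQ_i = 0:
m×0.235×(59.2 − 335) + 152×4.18×(59.2 − 19.1) = 0
-64.81 m = -25478
m = -25478/-64.81 ≈ 393.1 g

m ≈ 393 g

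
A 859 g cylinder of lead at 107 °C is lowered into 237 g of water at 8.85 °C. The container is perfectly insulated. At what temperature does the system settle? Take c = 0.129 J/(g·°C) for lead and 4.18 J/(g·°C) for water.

T_f is the heat-capacity-weighted average of the initial temperatures:
T_f = (110.81·107 + 990.66·8.85) / (110.81 + 990.66)
    = 20624 / 1101.5 ≈ 18.72 °C

T_f ≈ 18.7 °C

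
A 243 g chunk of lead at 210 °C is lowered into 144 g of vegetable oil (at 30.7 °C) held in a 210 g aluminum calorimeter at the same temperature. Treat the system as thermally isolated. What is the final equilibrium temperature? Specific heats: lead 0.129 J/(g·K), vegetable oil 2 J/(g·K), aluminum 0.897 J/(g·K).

T_f ≈ 41.8 °C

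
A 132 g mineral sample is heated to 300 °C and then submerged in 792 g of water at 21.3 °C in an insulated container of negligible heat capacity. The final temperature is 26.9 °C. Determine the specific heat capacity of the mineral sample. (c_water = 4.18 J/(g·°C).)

c ≈ 0.514 J/(g·°C)

Energy conservation, ΣQ = 0:
132×c×(26.9 − 300) + 792×4.18×(26.9 − 21.3) = 0
-36049 c = -18539
c = -18539/-36049 ≈ 0.5143 J/(g·°C)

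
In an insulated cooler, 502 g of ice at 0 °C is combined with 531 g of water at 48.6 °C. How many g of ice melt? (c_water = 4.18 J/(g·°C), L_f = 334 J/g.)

Water can give up m c ΔT = 531·4.18·48.6 = 107872 J before reaching 0 °C.
Fully melting the ice requires m_ice L_f = 502·334 = 167668 J.
That's not enough to melt it all — equilibrium is at 0 °C with ice remaining.
m_melted·334 = 107872  ⇒  m_melted ≈ 323 g.

m_melted ≈ 323 g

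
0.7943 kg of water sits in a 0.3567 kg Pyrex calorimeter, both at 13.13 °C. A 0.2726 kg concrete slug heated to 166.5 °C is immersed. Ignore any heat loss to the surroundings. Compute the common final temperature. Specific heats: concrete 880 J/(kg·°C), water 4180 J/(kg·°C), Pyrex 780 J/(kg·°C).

T_f ≈ 22.7 °C

T_f = Σ m_i c_i T_i / Σ m_i c_i:
T_f = (239.89·166.5 + 3320.2·13.13 + 278.23·13.13) / (239.89 + 3320.2 + 278.23)
    = 87188 / 3838.3 ≈ 22.72 °C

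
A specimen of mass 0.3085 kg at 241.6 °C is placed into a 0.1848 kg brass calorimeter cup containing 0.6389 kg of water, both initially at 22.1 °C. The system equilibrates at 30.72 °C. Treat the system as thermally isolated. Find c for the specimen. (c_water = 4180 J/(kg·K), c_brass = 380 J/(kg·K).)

c ≈ 363 J/(kg·K)

Net heat exchanged in the isolated system is zero:
0.3085×c×(30.72 − 241.6) + 0.6389×4180×(30.72 − 22.1) + 0.1848×380×(30.72 − 22.1) = 0
-65.06 c = -23626
c = -23626/-65.06 ≈ 363.2 J/(kg·K)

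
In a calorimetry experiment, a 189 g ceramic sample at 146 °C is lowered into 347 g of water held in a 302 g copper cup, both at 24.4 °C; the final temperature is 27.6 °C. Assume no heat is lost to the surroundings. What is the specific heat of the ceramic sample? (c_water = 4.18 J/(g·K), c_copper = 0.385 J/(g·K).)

Setting the total heat transfer to zero:
189×c×(27.6 − 146) + 347×4.18×(27.6 − 24.4) + 302×0.385×(27.6 − 24.4) = 0
-22378 c = -5013.5
c = -5013.5/-22378 ≈ 0.224 J/(g·K)

c ≈ 0.224 J/(g·K)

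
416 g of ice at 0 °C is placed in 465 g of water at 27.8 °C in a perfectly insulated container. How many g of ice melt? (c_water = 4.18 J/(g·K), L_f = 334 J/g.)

m_melted ≈ 162 g

Heat available from the water dropping to 0 °C: 465×4.18×27.8 = 54035 J.
Fully melting the ice requires m_ice L_f = 416×334 = 138944 J.
Since 54035 < 138944 J, not all the ice melts; equilibrium is at 0 °C.
m_melt = 54035 / L_f = 161.8 g.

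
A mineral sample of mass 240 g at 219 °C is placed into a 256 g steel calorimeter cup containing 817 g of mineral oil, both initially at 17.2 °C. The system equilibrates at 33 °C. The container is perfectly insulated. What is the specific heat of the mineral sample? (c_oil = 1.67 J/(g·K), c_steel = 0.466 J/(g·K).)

Energy conservation, ΣQ = 0:
240·c·(33 − 219) + 817·1.67·(33 − 17.2) + 256·0.466·(33 − 17.2) = 0
-44640 c = -23442
c = -23442/-44640 ≈ 0.5251 J/(g·K)

c ≈ 0.525 J/(g·K)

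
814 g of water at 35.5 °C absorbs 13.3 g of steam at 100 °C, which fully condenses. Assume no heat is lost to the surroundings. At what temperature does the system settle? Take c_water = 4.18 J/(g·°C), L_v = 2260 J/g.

T_f ≈ 45.2 °C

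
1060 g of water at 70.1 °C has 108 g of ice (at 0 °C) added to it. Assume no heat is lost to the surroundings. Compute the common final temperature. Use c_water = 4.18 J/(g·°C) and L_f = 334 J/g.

T_f ≈ 56.2 °C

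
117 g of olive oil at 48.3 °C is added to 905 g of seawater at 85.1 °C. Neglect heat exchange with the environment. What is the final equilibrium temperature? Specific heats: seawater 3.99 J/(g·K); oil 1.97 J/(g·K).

Heat lost by the seawater equals heat gained by the oil:
905·3.99·(85.1 − T) = 117·1.97·(T − 48.3)
3611(85.1 − T) = 230.49(T − 48.3)
3841.4 T = 318425  ⇒  T ≈ 82.89 °C

T_f ≈ 82.9 °C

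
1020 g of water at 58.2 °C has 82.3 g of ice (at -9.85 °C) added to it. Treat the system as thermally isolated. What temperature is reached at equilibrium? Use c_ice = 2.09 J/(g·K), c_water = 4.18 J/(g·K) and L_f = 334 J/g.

Taking heat into each body as positive, Σ m c ΔT = 0:
warm ice to 0 °C: 82.3×2.09×(0 − (-9.85)) = 1694.3; fusion: m_ice L_f = 82.3×334 = 27488; meltwater 0→T: 82.3×4.18×T = 344.01 T; water: 4263.6(T − 58.2)
4607.6 T = 248142 − 29182 = 218959
T ≈ 47.52 °C (positive, so assuming full melt was valid).

T_f ≈ 47.5 °C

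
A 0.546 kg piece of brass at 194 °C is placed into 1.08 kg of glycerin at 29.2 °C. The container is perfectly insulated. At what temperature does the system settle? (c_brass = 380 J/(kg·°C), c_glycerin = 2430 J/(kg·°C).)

T_f ≈ 41.3 °C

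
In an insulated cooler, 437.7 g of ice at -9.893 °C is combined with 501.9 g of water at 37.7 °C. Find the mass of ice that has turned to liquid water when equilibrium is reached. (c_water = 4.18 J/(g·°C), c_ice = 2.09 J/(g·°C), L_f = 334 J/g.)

m_melted ≈ 210 g

Cooling the water to 0 °C releases 501.9·4.18·37.7 = 79092 J.
Of that, 437.7·2.09·9.893 = 9050 J goes to bring the ice to 0 °C, leaving 70042 J.
Melting all 437.7 g of ice would need 437.7·334 = 146192 J.
That's not enough to melt it all — equilibrium is at 0 °C with ice remaining.
m_melted·334 = 70042  ⇒  m_melted ≈ 209.7 g.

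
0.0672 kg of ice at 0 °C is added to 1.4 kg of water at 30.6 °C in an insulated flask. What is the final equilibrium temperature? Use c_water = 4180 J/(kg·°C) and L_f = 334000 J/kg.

T_f ≈ 25.5 °C

Heat gained plus heat lost sum to zero:
latent heat to melt: 0.0672×334000 = 22445
  warm the meltwater: 280.9 T
  water: 5852(T − 30.6)
6132.9 T = 179071 − 22445 = 156626
T ≈ 25.54 °C — above 0 °C, consistent with complete melting.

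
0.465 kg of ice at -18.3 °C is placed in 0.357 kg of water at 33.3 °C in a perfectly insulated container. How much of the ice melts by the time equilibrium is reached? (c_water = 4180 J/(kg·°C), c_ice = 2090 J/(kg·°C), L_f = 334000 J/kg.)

Water can give up m c ΔT = 0.357·4180·33.3 = 49692 J before reaching 0 °C.
Of that, 0.465·2090·18.3 = 17785 J goes to bring the ice to 0 °C, leaving 31907 J.
To melt every bit of ice: 0.465·334000 = 155310 J.
That's not enough to melt it all — equilibrium is at 0 °C with ice remaining.
Mass melted = 31907/334000 ≈ 0.09553 kg.

m_melted ≈ 0.0955 kg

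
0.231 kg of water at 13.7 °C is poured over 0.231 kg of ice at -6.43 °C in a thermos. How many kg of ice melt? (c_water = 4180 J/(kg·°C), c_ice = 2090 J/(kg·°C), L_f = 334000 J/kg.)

m_melted ≈ 0.0303 kg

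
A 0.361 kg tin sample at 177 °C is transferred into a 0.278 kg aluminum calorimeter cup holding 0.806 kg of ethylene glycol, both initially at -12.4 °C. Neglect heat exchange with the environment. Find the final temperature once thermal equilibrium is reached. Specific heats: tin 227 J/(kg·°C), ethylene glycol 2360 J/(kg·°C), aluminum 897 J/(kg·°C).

T_f ≈ -5.5 °C

Setting the total heat transfer to zero:
0.361·227·(T − 177) + 0.806·2360·(T − (-12.4)) + 0.278·897·(T − (-12.4)) = 0
81.95(T − 177) + 1902.2(T − (-12.4)) + 249.37(T − (-12.4)) = 0
(81.95 + 1902.2 + 249.37) T = 81.95·177 + 1902.2·(-12.4) + 249.37·(-12.4)
T = -12174/2233.5 ≈ -5.45 °C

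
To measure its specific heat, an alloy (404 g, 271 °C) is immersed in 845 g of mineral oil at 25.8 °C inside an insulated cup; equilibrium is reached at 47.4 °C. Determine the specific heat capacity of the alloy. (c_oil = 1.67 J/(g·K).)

c ≈ 0.337 J/(g·K)

m_s c (T_s − T_f) = m_oil c_oil (T_f − T_0):
404·c·(271 − 47.4) = 845·1.67·(47.4 − 25.8)
90334 c = 30481  ⇒  c ≈ 0.3374 J/(g·K)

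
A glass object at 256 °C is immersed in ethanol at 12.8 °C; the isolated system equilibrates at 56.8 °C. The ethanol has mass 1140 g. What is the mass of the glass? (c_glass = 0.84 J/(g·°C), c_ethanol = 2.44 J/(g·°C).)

m ≈ 731 g

Setting the total heat transfer to zero:
m·0.84·(56.8 − 256) + 1140·2.44·(56.8 − 12.8) = 0
-167.33 m = -122390
m = -122390/-167.33 ≈ 731.4 g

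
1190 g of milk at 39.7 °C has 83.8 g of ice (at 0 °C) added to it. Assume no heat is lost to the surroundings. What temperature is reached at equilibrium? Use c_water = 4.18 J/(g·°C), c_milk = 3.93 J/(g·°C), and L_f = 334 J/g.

Conservation of energy gives ΣQ = 0:
melt ice: 83.8×334 = 27989
  warm the meltwater: 350.28 T
  milk cools: 1190×3.93×(T − 39.7) = 4676.7(T − 39.7)
5027 T = 185665 − 27989 = 157676
T ≈ 31.37 °C (positive, so assuming full melt was valid).

T_f ≈ 31.4 °C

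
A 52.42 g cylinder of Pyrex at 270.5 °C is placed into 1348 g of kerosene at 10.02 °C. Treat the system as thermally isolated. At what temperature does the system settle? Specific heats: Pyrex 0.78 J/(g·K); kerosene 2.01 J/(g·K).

T_f ≈ 13.9 °C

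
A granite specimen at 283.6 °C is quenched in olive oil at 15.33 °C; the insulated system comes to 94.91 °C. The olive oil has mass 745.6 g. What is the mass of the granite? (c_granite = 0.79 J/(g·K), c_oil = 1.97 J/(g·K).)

m ≈ 784 g

|Q_granite| = |Q_oil|:
m·0.79·(283.6 − 94.91) = 745.6·1.97·(94.91 − 15.33)
149.07 m = 116890  ⇒  m ≈ 784.2 g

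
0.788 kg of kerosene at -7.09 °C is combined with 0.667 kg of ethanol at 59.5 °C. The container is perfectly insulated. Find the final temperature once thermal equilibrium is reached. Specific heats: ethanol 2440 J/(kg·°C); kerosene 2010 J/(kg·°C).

T_f ≈ 26.7 °C

Heat gained plus heat lost sum to zero:
0.667×2440×(T − 59.5) + 0.788×2010×(T − (-7.09)) = 0
1627.5(T − 59.5) + 1583.9(T − (-7.09)) = 0
(1627.5 + 1583.9) T = 1627.5×59.5 + 1583.9×(-7.09)
T = 85605 / 3211.4 = 26.7 °C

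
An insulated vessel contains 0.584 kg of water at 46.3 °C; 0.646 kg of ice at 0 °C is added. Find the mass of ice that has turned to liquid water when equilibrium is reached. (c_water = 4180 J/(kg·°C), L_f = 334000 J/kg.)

m_melted ≈ 0.338 kg

Cooling the water to 0 °C releases 0.584·4180·46.3 = 113024 J.
Fully melting the ice requires m_ice L_f = 0.646·334000 = 215764 J.
That's not enough to melt it all — equilibrium is at 0 °C with ice remaining.
m_melted·334000 = 113024  ⇒  m_melted ≈ 0.3384 kg.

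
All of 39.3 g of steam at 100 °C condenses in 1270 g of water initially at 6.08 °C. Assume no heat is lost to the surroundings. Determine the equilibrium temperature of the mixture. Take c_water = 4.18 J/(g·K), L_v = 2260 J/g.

Energy conservation, ΣQ = 0:
condense steam: −39.3·2260 = −88818; condensate cools 100→T: 39.3·4.18·(T − 100) = 164.27(T − 100); original water: 5308.6(T − 6.08)
5472.9 T = 88818 + 16427 + 32276 = 137522
T ≈ 25.13 °C — below 100 °C, confirming all the steam condensed.

T_f ≈ 25.1 °C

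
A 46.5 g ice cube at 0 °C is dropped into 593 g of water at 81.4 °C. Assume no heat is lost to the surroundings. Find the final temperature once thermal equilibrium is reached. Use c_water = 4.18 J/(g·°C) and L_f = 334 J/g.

T_f ≈ 69.7 °C

Conservation of energy gives ΣQ = 0:
fusion: m_ice L_f = 46.5×334 = 15531; meltwater 0→T: 46.5×4.18×T = 194.37 T; water cools: 593×4.18×(T − 81.4) = 2478.7(T − 81.4)
2673.1 T = 201769 − 15531 = 186238
T ≈ 69.67 °C — above 0 °C, consistent with complete melting.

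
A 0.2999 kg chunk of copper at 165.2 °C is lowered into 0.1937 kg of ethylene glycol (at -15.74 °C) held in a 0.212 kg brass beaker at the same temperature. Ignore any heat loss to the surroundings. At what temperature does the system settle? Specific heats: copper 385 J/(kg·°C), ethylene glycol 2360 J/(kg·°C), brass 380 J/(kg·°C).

T_f ≈ 16.2 °C

Let T be the final temperature. ΣQ_i = 0:
0.2999·385·(T − 165.2) + 0.1937·2360·(T − (-15.74)) + 0.212·380·(T − (-15.74)) = 0
115.46(T − 165.2) + 457.13(T − (-15.74)) + 80.56(T − (-15.74)) = 0
(115.46 + 457.13 + 80.56) T = 115.46·165.2 + 457.13·(-15.74) + 80.56·(-15.74)
T = 10611/653.15 ≈ 16.25 °C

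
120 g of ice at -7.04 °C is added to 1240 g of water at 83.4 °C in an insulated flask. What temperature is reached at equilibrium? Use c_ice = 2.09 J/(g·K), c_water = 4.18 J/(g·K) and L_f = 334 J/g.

T_f ≈ 68.7 °C

Heat gained plus heat lost sum to zero:
ice -7.04→0 °C: 120·2.09·7.04 = 1765.6; fusion: m_ice L_f = 120·334 = 40080; warm the meltwater: 501.6 T; water cools: 1240·4.18·(T − 83.4) = 5183.2(T − 83.4)
5684.8 T = 432279 − 41846 = 390433
T ≈ 68.68 °C. Since T > 0 °C, the all-ice-melts assumption holds.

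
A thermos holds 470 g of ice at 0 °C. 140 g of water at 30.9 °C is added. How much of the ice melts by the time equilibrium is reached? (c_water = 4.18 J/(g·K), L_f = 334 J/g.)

m_melted ≈ 54.1 g

Heat available from the water dropping to 0 °C: 140×4.18×30.9 = 18083 J.
To melt every bit of ice: 470×334 = 156980 J.
That's not enough to melt it all — equilibrium is at 0 °C with ice remaining.
Mass melted = 18083/334 ≈ 54.14 g.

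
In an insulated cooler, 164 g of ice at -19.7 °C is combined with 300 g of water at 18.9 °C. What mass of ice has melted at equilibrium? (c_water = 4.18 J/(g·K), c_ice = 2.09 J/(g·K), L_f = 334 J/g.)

Cooling the water to 0 °C releases 300·4.18·18.9 = 23701 J.
Warming the ice to 0 °C takes 164·2.09·19.7 = 6752.4 J, leaving 16948 J for melting.
To melt every bit of ice: 164·334 = 54776 J.
16948 J < 54776 J, so only part of the ice melts and the system sits at 0 °C.
Mass melted = 16948/334 ≈ 50.74 g.

m_melted ≈ 50.7 g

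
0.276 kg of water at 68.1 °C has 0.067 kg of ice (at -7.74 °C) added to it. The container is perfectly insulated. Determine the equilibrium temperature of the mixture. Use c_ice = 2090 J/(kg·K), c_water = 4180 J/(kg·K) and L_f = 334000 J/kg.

T_f ≈ 38.4 °C

Setting the total heat transfer to zero:
warm ice to 0 °C: 0.067×2090×(0 − (-7.74)) = 1083.8; melt ice: 0.067×334000 = 22378; warm the meltwater: 280.06 T; water cools: 0.276×4180×(T − 68.1) = 1153.7(T − 68.1)
1433.7 T = 78566 − 23462 = 55104
T ≈ 38.43 °C. Since T > 0 °C, the all-ice-melts assumption holds.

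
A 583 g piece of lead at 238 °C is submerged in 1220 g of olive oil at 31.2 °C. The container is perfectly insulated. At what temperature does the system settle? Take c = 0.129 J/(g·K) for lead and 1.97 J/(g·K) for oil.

T_f ≈ 37.5 °C

Heat gained plus heat lost sum to zero:
583·0.129·(T − 238) + 1220·1.97·(T − 31.2) = 0
75.21(T − 238) + 2403.4(T − 31.2) = 0
(75.21 + 2403.4) T = 75.21·238 + 2403.4·31.2
T = 92885/2478.6 ≈ 37.47 °C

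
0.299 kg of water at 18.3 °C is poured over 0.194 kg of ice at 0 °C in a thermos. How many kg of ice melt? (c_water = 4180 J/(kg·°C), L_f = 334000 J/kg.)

Heat available from the water dropping to 0 °C: 0.299×4180×18.3 = 22872 J.
To melt every bit of ice: 0.194×334000 = 64796 J.
22872 J < 64796 J, so only part of the ice melts and the system sits at 0 °C.
Mass melted = 22872/334000 ≈ 0.06848 kg.

m_melted ≈ 0.0685 kg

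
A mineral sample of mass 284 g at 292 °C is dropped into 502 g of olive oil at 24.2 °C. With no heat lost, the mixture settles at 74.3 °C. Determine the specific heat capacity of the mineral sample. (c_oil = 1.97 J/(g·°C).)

Taking heat into each body as positive, Σ m c ΔT = 0:
284·c·(74.3 − 292) + 502·1.97·(74.3 − 24.2) = 0
-61827 c = -49546
c = -49546/-61827 ≈ 0.8014 J/(g·°C)

c ≈ 0.801 J/(g·°C)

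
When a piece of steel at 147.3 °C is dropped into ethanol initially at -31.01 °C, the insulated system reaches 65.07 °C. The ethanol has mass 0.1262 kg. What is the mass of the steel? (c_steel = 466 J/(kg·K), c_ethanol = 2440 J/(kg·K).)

m ≈ 0.772 kg

|Q_steel| = |Q_ethanol|:
m×466×(147.3 − 65.07) = 0.1262×2440×(65.07 − (-31.01))
38319 m = 29586  ⇒  m ≈ 0.7721 kg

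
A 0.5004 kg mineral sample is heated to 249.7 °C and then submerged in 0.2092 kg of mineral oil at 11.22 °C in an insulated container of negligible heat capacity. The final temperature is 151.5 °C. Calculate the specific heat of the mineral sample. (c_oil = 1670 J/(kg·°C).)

m_s c (T_s − T_f) = m_oil c_oil (T_f − T_0):
0.5004·c·(249.7 − 151.5) = 0.2092·1670·(151.5 − 11.22)
49.14 c = 49009  ⇒  c ≈ 997.3 J/(kg·°C)

c ≈ 997 J/(kg·°C)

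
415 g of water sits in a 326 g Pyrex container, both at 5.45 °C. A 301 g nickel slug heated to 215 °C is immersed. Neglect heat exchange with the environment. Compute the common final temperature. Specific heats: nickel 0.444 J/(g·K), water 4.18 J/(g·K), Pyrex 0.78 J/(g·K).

T_f ≈ 18.6 °C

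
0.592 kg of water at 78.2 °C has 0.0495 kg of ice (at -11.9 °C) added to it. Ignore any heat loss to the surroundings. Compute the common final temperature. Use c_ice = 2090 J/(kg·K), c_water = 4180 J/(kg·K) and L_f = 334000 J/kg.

Energy conservation, ΣQ = 0:
ice -11.9→0 °C: 0.0495·2090·11.9 = 1231.1
  fusion: m_ice L_f = 0.0495·334000 = 16533
  warm the meltwater: 206.91 T
  water: 2474.6(T − 78.2)
2681.5 T = 193511 − 17764 = 175746
T ≈ 65.54 °C (positive, so assuming full melt was valid).

T_f ≈ 65.5 °C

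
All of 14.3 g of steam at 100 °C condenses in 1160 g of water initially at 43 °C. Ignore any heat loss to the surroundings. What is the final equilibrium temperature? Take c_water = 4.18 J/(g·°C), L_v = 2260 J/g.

T_f ≈ 50.3 °C

Energy conservation, ΣQ = 0:
condense steam: −14.3×2260 = −32318
  condensed water 100 °C→T: 59.77(T − 100)
  original water: 4848.8(T − 43)
4908.6 T = 32318 + 5977.4 + 208498 = 246794
T ≈ 50.28 °C, under the boiling point, so the assumption holds.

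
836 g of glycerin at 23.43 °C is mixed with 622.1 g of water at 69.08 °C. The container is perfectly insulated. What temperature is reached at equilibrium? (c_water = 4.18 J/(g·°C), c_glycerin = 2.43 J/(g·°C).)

T_f ≈ 49.1 °C

Heat gained plus heat lost sum to zero:
622.1·4.18·(T − 69.08) + 836·2.43·(T − 23.43) = 0
2600.4(T − 69.08) + 2031.5(T − 23.43) = 0
(2600.4 + 2031.5) T = 2600.4·69.08 + 2031.5·23.43
T = 227232 / 4631.9 = 49.1 °C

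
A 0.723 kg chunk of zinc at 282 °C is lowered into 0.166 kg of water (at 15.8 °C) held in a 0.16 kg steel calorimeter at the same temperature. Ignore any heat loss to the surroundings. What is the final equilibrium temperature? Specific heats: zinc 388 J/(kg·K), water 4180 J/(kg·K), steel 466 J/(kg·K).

T_f is the heat-capacity-weighted average of the initial temperatures:
T_f = (280.52*282 + 693.88*15.8 + 74.56*15.8) / (280.52 + 693.88 + 74.56)
    = 91249 / 1049 ≈ 86.99 °C

T_f ≈ 87.0 °C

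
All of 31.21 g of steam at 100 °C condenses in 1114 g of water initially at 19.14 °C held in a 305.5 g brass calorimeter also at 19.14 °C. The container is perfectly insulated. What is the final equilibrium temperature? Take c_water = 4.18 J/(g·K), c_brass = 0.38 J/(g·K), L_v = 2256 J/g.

T_f ≈ 35.7 °C

Energy conservation, ΣQ = 0:
latent heat released on condensation: 31.21×2256 = 70410; condensed water 100 °C→T: 130.46(T − 100); original water: 4656.5(T − 19.14); cup: 116.09(T − 19.14)
4903.1 T = 70410 + 13046 + 91348 = 174803
T ≈ 35.65 °C (< 100 °C, so full condensation is consistent).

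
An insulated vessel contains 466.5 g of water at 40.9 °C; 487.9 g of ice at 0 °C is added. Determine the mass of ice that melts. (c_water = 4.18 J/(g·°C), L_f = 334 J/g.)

Cooling the water to 0 °C releases 466.5×4.18×40.9 = 79754 J.
Melting all 487.9 g of ice would need 487.9×334 = 162959 J.
Since 79754 < 162959 J, not all the ice melts; equilibrium is at 0 °C.
m_melt = 79754 / L_f = 238.8 g.

m_melted ≈ 239 g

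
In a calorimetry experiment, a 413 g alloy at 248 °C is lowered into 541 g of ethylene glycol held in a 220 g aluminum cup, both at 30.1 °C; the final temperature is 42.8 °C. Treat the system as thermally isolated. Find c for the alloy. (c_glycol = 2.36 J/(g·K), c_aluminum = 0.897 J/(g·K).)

c ≈ 0.221 J/(g·K)

Heat gained plus heat lost sum to zero:
413×c×(42.8 − 248) + 541×2.36×(42.8 − 30.1) + 220×0.897×(42.8 − 30.1) = 0
-84748 c = -18721
c = -18721/-84748 ≈ 0.2209 J/(g·K)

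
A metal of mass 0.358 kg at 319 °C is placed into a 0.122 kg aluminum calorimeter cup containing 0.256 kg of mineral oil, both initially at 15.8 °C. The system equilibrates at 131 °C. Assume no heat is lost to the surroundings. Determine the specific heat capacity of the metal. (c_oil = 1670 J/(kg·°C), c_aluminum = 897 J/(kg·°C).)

Taking heat into each body as positive, Σ m c ΔT = 0:
0.358×c×(131 − 319) + 0.256×1670×(131 − 15.8) + 0.122×897×(131 − 15.8) = 0
-67.3 c = -61857
c = -61857/-67.3 ≈ 919.1 J/(kg·°C)

c ≈ 919 J/(kg·°C)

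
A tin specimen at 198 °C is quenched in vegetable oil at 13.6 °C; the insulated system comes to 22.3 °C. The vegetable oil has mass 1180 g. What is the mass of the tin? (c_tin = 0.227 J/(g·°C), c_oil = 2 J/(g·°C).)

m ≈ 515 g

|Q_tin| = |Q_oil|:
m×0.227×(198 − 22.3) = 1180×2×(22.3 − 13.6)
39.88 m = 20532  ⇒  m ≈ 514.8 g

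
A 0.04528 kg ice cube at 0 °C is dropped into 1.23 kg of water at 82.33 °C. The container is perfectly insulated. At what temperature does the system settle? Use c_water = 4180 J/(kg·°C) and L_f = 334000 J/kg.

Energy balance with sensible and latent terms:
melt ice: 0.04528·334000 = 15124; meltwater 0→T: 0.04528·4180·T = 189.27 T; water cools: 1.23·4180·(T − 82.33) = 5141.4(T − 82.33)
5330.7 T = 423291 − 15124 = 408168
T ≈ 76.57 °C. Since T > 0 °C, the all-ice-melts assumption holds.

T_f ≈ 76.6 °C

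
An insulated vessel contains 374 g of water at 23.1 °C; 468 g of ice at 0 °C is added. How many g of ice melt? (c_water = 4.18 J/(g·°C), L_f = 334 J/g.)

Cooling the water to 0 °C releases 374×4.18×23.1 = 36113 J.
Melting all 468 g of ice would need 468×334 = 156312 J.
Since 36113 < 156312 J, not all the ice melts; equilibrium is at 0 °C.
m_melted×334 = 36113  ⇒  m_melted ≈ 108.1 g.

m_melted ≈ 108 g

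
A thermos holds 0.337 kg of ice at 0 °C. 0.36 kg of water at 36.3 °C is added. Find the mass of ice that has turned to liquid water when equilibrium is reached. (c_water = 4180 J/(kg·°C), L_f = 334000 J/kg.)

Cooling the water to 0 °C releases 0.36×4180×36.3 = 54624 J.
Melting all 0.337 kg of ice would need 0.337×334000 = 112558 J.
That's not enough to melt it all — equilibrium is at 0 °C with ice remaining.
m_melted×334000 = 54624  ⇒  m_melted ≈ 0.1635 kg.

m_melted ≈ 0.164 kg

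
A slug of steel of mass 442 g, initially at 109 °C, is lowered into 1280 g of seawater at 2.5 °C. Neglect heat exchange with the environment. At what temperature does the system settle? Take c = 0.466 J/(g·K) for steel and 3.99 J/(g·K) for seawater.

T_f ≈ 6.6 °C

Let T be the final temperature. ΣQ_i = 0:
442×0.466×(T − 109) + 1280×3.99×(T − 2.5) = 0
5313.2 T = 35219
T ≈ 6.63 °C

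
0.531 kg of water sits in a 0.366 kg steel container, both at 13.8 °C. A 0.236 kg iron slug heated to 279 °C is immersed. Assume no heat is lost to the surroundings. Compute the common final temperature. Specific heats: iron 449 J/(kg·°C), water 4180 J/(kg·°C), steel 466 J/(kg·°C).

Heat gained plus heat lost sum to zero:
0.236*449*(T − 279) + 0.531*4180*(T − 13.8) + 0.366*466*(T − 13.8) = 0
(105.96 + 2219.6 + 170.56) T = 105.96*279 + 2219.6*13.8 + 170.56*13.8
T ≈ 25.06 °C

T_f ≈ 25.1 °C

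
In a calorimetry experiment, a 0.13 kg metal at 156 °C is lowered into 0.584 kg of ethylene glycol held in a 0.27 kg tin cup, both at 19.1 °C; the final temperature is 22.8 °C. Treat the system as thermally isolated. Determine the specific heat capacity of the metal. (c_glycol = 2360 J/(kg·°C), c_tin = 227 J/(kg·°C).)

c ≈ 308 J/(kg·°C)

Conservation of energy gives ΣQ = 0:
0.13·c·(22.8 − 156) + 0.584·2360·(22.8 − 19.1) + 0.27·227·(22.8 − 19.1) = 0
-17.32 c = -5326.3
c = -5326.3/-17.32 ≈ 307.6 J/(kg·°C)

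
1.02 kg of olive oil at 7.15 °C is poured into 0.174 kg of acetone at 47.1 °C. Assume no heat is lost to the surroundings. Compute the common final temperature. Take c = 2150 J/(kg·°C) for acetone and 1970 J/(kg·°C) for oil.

T_f ≈ 13.4 °C

With ΣQ=0 the equilibrium temperature is the m·c-weighted mean:
T_f = (374.1·47.1 + 2009.4·7.15) / (374.1 + 2009.4)
    = 31987 / 2383.5 ≈ 13.42 °C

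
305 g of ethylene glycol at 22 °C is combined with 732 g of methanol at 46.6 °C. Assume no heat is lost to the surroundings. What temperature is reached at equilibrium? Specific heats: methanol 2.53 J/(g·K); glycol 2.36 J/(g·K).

T_f ≈ 39.7 °C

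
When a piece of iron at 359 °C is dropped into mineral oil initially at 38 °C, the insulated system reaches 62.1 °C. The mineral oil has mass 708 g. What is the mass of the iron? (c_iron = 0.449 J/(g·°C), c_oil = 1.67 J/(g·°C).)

Heat lost by the iron = heat gained by the oil:
m·0.449·(359 − 62.1) = 708·1.67·(62.1 − 38)
133.31 m = 28495  ⇒  m ≈ 213.8 g

m ≈ 214 g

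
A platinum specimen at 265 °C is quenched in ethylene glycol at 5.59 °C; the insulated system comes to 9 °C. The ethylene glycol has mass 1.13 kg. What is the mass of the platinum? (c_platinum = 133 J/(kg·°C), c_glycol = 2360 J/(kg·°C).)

|Q_platinum| = |Q_glycol|:
m·133·(265 − 9) = 1.13·2360·(9 − 5.59)
34048 m = 9093.8  ⇒  m ≈ 0.2671 kg

m ≈ 0.267 kg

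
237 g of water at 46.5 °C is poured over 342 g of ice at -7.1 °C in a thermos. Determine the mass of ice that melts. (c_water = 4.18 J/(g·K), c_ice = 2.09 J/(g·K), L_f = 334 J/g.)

Cooling the water to 0 °C releases 237×4.18×46.5 = 46066 J.
Of that, 342×2.09×7.1 = 5074.9 J goes to bring the ice to 0 °C, leaving 40991 J.
Melting all 342 g of ice would need 342×334 = 114228 J.
Since 40991 < 114228 J, not all the ice melts; equilibrium is at 0 °C.
m_melt = 40991 / L_f = 122.7 g.

m_melted ≈ 123 g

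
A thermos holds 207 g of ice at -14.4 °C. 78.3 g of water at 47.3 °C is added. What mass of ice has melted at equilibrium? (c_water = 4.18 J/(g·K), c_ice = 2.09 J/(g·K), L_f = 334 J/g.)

Water can give up m c ΔT = 78.3×4.18×47.3 = 15481 J before reaching 0 °C.
Warming the ice to 0 °C takes 207×2.09×14.4 = 6229.9 J, leaving 9251.1 J for melting.
Fully melting the ice requires m_ice L_f = 207×334 = 69138 J.
9251.1 J < 69138 J, so only part of the ice melts and the system sits at 0 °C.
m_melted×334 = 9251.1  ⇒  m_melted ≈ 27.7 g.

m_melted ≈ 27.7 g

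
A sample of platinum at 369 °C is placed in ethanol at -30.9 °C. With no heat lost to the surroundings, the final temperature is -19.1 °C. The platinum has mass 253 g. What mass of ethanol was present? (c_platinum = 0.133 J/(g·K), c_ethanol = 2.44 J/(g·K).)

m ≈ 454 g

Taking heat into each body as positive, Σ m c ΔT = 0:
253·0.133·(-19.1 − 369) + m·2.44·(-19.1 − (-30.9)) = 0
28.79 m = 13059
m = 13059/28.79 ≈ 453.6 g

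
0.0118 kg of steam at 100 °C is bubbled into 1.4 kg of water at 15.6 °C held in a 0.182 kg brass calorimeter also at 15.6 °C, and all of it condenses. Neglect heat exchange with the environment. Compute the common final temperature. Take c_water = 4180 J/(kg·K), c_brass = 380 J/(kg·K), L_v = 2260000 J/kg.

Energy conservation, ΣQ = 0:
condense steam: −0.0118×2260000 = −26668; condensed water 100 °C→T: 49.32(T − 100); water warms: 1.4×4180×(T − 15.6) = 5852(T − 15.6); brass cup: 0.182×380×(T − 15.6) = 69.16(T − 15.6)
5970.5 T = 26668 + 4932.4 + 92370 = 123970
T ≈ 20.76 °C, under the boiling point, so the assumption holds.

T_f ≈ 20.8 °C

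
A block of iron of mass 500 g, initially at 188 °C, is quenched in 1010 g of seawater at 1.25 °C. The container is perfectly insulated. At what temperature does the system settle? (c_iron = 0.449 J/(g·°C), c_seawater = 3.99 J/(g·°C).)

Energy conservation, ΣQ = 0:
500*0.449*(T − 188) + 1010*3.99*(T − 1.25) = 0
224.5(T − 188) + 4029.9(T − 1.25) = 0
4254.4 T = 47243
T ≈ 11.10 °C

T_f ≈ 11.1 °C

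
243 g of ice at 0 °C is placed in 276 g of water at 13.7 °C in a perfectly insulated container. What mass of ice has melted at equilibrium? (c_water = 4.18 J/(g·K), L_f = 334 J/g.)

Heat available from the water dropping to 0 °C: 276×4.18×13.7 = 15805 J.
Fully melting the ice requires m_ice L_f = 243×334 = 81162 J.
15805 J < 81162 J, so only part of the ice melts and the system sits at 0 °C.
m_melt = 15805 / L_f = 47.32 g.

m_melted ≈ 47.3 g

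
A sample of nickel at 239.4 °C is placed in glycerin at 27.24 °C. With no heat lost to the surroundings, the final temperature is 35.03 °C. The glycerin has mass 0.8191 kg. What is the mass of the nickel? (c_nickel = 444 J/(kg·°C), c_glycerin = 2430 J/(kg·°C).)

m ≈ 0.171 kg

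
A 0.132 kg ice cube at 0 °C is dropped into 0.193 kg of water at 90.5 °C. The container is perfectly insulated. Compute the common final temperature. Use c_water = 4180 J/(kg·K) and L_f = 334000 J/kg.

T_f ≈ 21.3 °C

Net heat exchanged in the isolated system is zero:
melt ice: 0.132×334000 = 44088; warm the meltwater: 551.76 T; water cools: 0.193×4180×(T − 90.5) = 806.74(T − 90.5)
1358.5 T = 73010 − 44088 = 28922
T ≈ 21.29 °C — above 0 °C, consistent with complete melting.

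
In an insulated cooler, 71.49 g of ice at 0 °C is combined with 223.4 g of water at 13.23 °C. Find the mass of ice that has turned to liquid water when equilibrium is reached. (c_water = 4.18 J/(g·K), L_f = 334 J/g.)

m_melted ≈ 37 g

Cooling the water to 0 °C releases 223.4×4.18×13.23 = 12354 J.
To melt every bit of ice: 71.49×334 = 23878 J.
12354 J < 23878 J, so only part of the ice melts and the system sits at 0 °C.
m_melted×334 = 12354  ⇒  m_melted ≈ 36.99 g.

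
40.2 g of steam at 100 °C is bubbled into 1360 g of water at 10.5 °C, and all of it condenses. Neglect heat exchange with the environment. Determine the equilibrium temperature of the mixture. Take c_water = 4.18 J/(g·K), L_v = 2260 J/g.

T_f ≈ 28.6 °C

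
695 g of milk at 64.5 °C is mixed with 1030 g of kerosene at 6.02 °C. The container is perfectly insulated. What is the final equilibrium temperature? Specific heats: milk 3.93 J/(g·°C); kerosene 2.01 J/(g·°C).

T_f ≈ 39.3 °C

|Q_milk| = |Q_kerosene|:
695*3.93*(64.5 − T) = 1030*2.01*(T − 6.02)
2731.3(64.5 − T) = 2070.3(T − 6.02)
4801.6 T = 188635  ⇒  T ≈ 39.29 °C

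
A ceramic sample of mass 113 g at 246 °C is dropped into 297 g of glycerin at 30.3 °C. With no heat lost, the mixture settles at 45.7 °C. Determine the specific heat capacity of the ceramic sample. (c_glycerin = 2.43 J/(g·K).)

c ≈ 0.491 J/(g·K)

Heat gained plus heat lost sum to zero:
113×c×(45.7 − 246) + 297×2.43×(45.7 − 30.3) = 0
-22634 c = -11114
c = -11114/-22634 ≈ 0.491 J/(g·K)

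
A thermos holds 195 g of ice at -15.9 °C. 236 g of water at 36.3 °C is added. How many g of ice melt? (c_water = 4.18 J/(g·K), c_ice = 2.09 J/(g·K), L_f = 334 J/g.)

m_melted ≈ 87.8 g

Heat available from the water dropping to 0 °C: 236×4.18×36.3 = 35809 J.
Warming the ice to 0 °C takes 195×2.09×15.9 = 6480 J, leaving 29329 J for melting.
To melt every bit of ice: 195×334 = 65130 J.
Since 29329 < 65130 J, not all the ice melts; equilibrium is at 0 °C.
m_melted×334 = 29329  ⇒  m_melted ≈ 87.81 g.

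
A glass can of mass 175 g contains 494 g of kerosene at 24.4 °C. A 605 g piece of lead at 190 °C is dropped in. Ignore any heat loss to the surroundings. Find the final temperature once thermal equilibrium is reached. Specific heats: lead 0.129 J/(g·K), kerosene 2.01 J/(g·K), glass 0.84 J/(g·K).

Conservation of energy gives ΣQ = 0:
605×0.129×(T − 190) + 494×2.01×(T − 24.4) + 175×0.84×(T − 24.4) = 0
(78.05 + 992.94 + 147) T = 78.05×190 + 992.94×24.4 + 147×24.4
T ≈ 35.01 °C

T_f ≈ 35.0 °C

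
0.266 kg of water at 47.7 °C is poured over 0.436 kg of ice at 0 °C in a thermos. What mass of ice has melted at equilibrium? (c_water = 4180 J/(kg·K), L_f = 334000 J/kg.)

m_melted ≈ 0.159 kg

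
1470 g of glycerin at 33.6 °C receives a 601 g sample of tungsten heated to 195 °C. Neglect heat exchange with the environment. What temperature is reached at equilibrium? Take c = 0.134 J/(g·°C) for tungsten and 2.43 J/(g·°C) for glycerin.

Set heat shed by the hot body equal to heat absorbed by the cold body:
601×0.134×(195 − T) = 1470×2.43×(T − 33.6)
80.53(195 − T) = 3572.1(T − 33.6)
3652.6 T = 135727  ⇒  T ≈ 37.16 °C

T_f ≈ 37.2 °C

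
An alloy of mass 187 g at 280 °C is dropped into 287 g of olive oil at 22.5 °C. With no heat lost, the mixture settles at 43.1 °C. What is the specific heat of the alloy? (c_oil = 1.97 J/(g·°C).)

Heat lost by the alloy = heat gained by the oil:
187×c×(280 − 43.1) = 287×1.97×(43.1 − 22.5)
44300 c = 11647  ⇒  c ≈ 0.2629 J/(g·°C)

c ≈ 0.263 J/(g·°C)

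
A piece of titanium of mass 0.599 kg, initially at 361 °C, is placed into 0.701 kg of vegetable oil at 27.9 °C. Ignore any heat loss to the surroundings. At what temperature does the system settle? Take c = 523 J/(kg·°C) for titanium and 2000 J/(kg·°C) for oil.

T_f ≈ 88.7 °C

Net heat exchanged in the isolated system is zero:
0.599·523·(T − 361) + 0.701·2000·(T − 27.9) = 0
1715.3 T = 152209
T = 152209 / 1715.3 = 88.7 °C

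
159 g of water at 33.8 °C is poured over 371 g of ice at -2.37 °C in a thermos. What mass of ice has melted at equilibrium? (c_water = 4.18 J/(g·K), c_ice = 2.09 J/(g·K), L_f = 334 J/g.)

m_melted ≈ 61.8 g

Cooling the water to 0 °C releases 159·4.18·33.8 = 22464 J.
Of that, 371·2.09·2.37 = 1837.7 J goes to bring the ice to 0 °C, leaving 20626 J.
Fully melting the ice requires m_ice L_f = 371·334 = 123914 J.
That's not enough to melt it all — equilibrium is at 0 °C with ice remaining.
m_melted·334 = 20626  ⇒  m_melted ≈ 61.76 g.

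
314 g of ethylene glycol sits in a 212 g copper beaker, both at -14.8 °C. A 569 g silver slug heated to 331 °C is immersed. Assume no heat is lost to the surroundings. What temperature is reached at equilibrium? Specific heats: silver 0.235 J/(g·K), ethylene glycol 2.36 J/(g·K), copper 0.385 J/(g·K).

Taking heat into each body as positive, Σ m c ΔT = 0:
569×0.235×(T − 331) + 314×2.36×(T − (-14.8)) + 212×0.385×(T − (-14.8)) = 0
133.72(T − 331) + 741.04(T − (-14.8)) + 81.62(T − (-14.8)) = 0
956.38 T = 32084
T = 32084/956.38 ≈ 33.55 °C

T_f ≈ 33.5 °C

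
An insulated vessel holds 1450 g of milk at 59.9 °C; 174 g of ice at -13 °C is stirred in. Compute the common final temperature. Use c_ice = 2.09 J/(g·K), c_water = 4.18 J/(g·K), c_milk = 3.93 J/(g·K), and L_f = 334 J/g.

T_f ≈ 43.3 °C

Let T be the final temperature. ΣQ_i = 0:
warm ice to 0 °C: 174×2.09×(0 − (-13)) = 4727.6
  melt ice: 174×334 = 58116
  warm the meltwater: 727.32 T
  milk: 5698.5(T − 59.9)
6425.8 T = 341340 − 62844 = 278497
T ≈ 43.34 °C (positive, so assuming full melt was valid).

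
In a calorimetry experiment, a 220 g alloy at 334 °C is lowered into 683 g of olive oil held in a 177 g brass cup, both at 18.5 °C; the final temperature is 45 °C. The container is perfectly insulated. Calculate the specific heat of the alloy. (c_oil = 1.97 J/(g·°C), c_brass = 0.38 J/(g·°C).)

c ≈ 0.589 J/(g·°C)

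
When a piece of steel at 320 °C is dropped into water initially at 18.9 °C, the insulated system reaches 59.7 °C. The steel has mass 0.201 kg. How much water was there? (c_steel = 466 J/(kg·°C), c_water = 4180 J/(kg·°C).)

Setting the total heat transfer to zero:
0.201×466×(59.7 − 320) + m×4180×(59.7 − 18.9) = 0
170544 m = 24381
m = 24381/170544 ≈ 0.143 kg

m ≈ 0.143 kg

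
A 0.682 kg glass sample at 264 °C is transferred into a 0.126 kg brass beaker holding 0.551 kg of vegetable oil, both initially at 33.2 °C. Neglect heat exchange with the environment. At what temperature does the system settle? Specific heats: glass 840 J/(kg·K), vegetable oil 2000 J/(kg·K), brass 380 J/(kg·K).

T_f ≈ 109.9 °C

Heat gained plus heat lost sum to zero:
0.682×840×(T − 264) + 0.551×2000×(T − 33.2) + 0.126×380×(T − 33.2) = 0
572.88(T − 264) + 1102(T − 33.2) + 47.88(T − 33.2) = 0
1722.8 T = 189416
T ≈ 109.95 °C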